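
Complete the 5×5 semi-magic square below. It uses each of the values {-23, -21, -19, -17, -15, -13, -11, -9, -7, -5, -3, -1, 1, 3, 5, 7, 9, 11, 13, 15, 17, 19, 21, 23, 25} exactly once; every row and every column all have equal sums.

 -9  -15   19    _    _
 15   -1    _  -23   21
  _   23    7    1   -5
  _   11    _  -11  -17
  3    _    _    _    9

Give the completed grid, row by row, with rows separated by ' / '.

-9 -15 19 13 -3 / 15 -1 -7 -23 21 / -21 23 7 1 -5 / 17 11 5 -11 -17 / 3 -13 -19 25 9

The 25 entries sum to 25, so each line sums to 25/5 = 5.
Using row 2: 15 + (-1) + (-23) + 21 + ? → (2,3) = 5 − 12 = -7.
From row 3, 5 − (23 + 7 + 1 + (-5)) gives (3,1) = -21.
Column 1: -9 + 15 + (-21) + 3 + ? = 5, so (4,1) = 17.
From column 2, 5 − (-15 + (-1) + 23 + 11) gives (5,2) = -13.
Column 5 needs 5; the known cells sum to 8, so (1,5) = -3.
From row 1, 5 − (-9 + (-15) + 19 + (-3)) gives (1,4) = 13.
Using row 4: 17 + 11 + (-11) + (-17) + ? → (4,3) = 5 − 0 = 5.
The remaining cell in column 3 is (5,3) = 5 − 24 = -19.
The remaining cell in column 4 is (5,4) = 5 − (-20) = 25.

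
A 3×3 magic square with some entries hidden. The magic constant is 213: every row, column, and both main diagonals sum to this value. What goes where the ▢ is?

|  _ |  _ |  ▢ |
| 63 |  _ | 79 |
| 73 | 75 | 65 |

69

Using row 2: 63 + 79 + ? → (2,2) = 213 − 142 = 71.
The remaining cell in column 1 is (1,1) = 213 − 136 = 77.
Using column 2: 71 + 75 + ? → (1,2) = 213 − 146 = 67.
From column 3, 213 − (79 + 65) gives (1,3) = 69.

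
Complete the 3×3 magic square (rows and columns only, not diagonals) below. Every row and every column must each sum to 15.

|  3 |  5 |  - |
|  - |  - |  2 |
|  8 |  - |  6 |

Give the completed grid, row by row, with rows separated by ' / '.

3 5 7 / 4 9 2 / 8 1 6

Row 1 must total 15; the given cells sum to 8, so (1,3) = 7.
Row 3 must total 15; the given cells sum to 14, so (3,2) = 1.
From column 1, 15 − (3 + 8) gives (2,1) = 4.
Column 2: 5 + 1 + ? = 15, so (2,2) = 9.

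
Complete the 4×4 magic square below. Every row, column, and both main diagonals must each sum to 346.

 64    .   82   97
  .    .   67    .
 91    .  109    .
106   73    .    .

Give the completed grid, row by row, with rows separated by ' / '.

64 103 82 97 / 85 94 67 100 / 91 76 109 70 / 106 73 88 79

Row 1 must total 346; the given cells sum to 243, so (1,2) = 103.
Column 1 must total 346; the given cells sum to 261, so (2,1) = 85.
The remaining cell in column 3 is (4,3) = 346 − 258 = 88.
From anti-diagonal, 346 − (97 + 67 + 106) gives (3,2) = 76.
Row 3: 91 + 76 + 109 + ? = 346, so (3,4) = 70.
From row 4, 346 − (106 + 73 + 88) gives (4,4) = 79.
Column 2: 103 + 76 + 73 + ? = 346, so (2,2) = 94.
From column 4, 346 − (97 + 70 + 79) gives (2,4) = 100.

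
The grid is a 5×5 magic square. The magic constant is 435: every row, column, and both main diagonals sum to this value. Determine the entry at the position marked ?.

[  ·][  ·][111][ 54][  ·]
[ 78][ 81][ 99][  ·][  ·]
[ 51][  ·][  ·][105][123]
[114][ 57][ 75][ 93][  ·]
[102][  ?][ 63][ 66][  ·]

Row 4: 114 + 57 + 75 + 93 + ? = 435, so (4,5) = 96.
Column 1 needs 435; the known cells sum to 345, so (1,1) = 90.
Column 3 must total 435; the given cells sum to 348, so (3,3) = 87.
Column 4 must total 435; the given cells sum to 318, so (2,4) = 117.
Main diagonal needs 435; the known cells sum to 351, so (5,5) = 84.
Anti-diagonal needs 435; the known cells sum to 363, so (1,5) = 72.
Using row 1: 90 + 111 + 54 + 72 + ? → (1,2) = 435 − 327 = 108.
From row 2, 435 − (78 + 81 + 99 + 117) gives (2,5) = 60.
Row 3 needs 435; the known cells sum to 366, so (3,2) = 69.
From row 5, 435 − (102 + 63 + 66 + 84) gives (5,2) = 120.

120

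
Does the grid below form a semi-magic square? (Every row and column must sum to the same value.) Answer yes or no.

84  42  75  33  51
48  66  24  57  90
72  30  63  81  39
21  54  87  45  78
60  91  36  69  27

Row 1: 84 + 42 + 75 + 33 + 51 = 285.
Row 2: 48 + 66 + 24 + 57 + 90 = 285.
Row 3: 72 + 30 + 63 + 81 + 39 = 285.
Row 4: 21 + 54 + 87 + 45 + 78 = 285.
Row 5: 60 + 91 + 36 + 69 + 27 = 283.
Column 1: 84 + 48 + 72 + 21 + 60 = 285.
Column 2: 42 + 66 + 30 + 54 + 91 = 283.
Column 3: 75 + 24 + 63 + 87 + 36 = 285.
Column 4: 33 + 57 + 81 + 45 + 69 = 285.
Column 5: 51 + 90 + 39 + 78 + 27 = 285.

No — column 1 sums to 285 but row 5 sums to 283.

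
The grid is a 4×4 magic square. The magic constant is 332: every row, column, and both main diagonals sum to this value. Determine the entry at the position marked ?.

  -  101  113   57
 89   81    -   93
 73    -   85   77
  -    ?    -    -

Row 1 needs 332; the known cells sum to 271, so (1,1) = 61.
Using row 2: 89 + 81 + 93 + ? → (2,3) = 332 − 263 = 69.
From row 3, 332 − (73 + 85 + 77) gives (3,2) = 97.
Column 1 needs 332; the known cells sum to 223, so (4,1) = 109.
The remaining cell in column 2 is (4,2) = 332 − 279 = 53.

53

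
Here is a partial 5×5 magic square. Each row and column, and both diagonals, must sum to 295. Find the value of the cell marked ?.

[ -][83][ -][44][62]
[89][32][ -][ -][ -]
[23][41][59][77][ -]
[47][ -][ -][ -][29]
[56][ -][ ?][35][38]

92

Row 3: 23 + 41 + 59 + 77 + ? = 295, so (3,5) = 95.
The remaining cell in column 1 is (1,1) = 295 − 215 = 80.
Column 5: 62 + 95 + 29 + 38 + ? = 295, so (2,5) = 71.
Main diagonal: 80 + 32 + 59 + 38 + ? = 295, so (4,4) = 86.
From row 1, 295 − (80 + 83 + 44 + 62) gives (1,3) = 26.
Column 4: 44 + 77 + 86 + 35 + ? = 295, so (2,4) = 53.
Anti-diagonal needs 295; the known cells sum to 230, so (4,2) = 65.
Row 2 needs 295; the known cells sum to 245, so (2,3) = 50.
Row 4 must total 295; the given cells sum to 227, so (4,3) = 68.
The remaining cell in column 2 is (5,2) = 295 − 221 = 74.
Column 3: 26 + 50 + 59 + 68 + ? = 295, so (5,3) = 92.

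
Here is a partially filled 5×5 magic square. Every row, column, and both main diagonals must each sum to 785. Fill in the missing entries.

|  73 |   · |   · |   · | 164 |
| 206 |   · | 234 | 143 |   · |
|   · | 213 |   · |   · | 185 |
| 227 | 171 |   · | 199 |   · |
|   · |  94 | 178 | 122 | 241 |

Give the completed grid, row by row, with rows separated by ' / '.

73 192 136 220 164 / 206 115 234 143 87 / 129 213 157 101 185 / 227 171 80 199 108 / 150 94 178 122 241

From row 5, 785 − (94 + 178 + 122 + 241) gives (5,1) = 150.
Column 1: 73 + 206 + 227 + 150 + ? = 785, so (3,1) = 129.
Using anti-diagonal: 164 + 143 + 171 + 150 + ? → (3,3) = 785 − 628 = 157.
The remaining cell in row 3 is (3,4) = 785 − 684 = 101.
The remaining cell in column 4 is (1,4) = 785 − 565 = 220.
Main diagonal needs 785; the known cells sum to 670, so (2,2) = 115.
Row 2 must total 785; the given cells sum to 698, so (2,5) = 87.
From column 2, 785 − (115 + 213 + 171 + 94) gives (1,2) = 192.
From column 5, 785 − (164 + 87 + 185 + 241) gives (4,5) = 108.
From row 1, 785 − (73 + 192 + 220 + 164) gives (1,3) = 136.
Row 4 must total 785; the given cells sum to 705, so (4,3) = 80.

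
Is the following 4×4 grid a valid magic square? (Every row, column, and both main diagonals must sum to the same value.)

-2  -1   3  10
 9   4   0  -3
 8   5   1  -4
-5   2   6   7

Row 1: -2 + (-1) + 3 + 10 = 10.
Row 2: 9 + 4 + 0 + (-3) = 10.
Row 3: 8 + 5 + 1 + (-4) = 10.
Row 4: -5 + 2 + 6 + 7 = 10.
Column 1: -2 + 9 + 8 + (-5) = 10.
Column 2: -1 + 4 + 5 + 2 = 10.
Column 3: 3 + 0 + 1 + 6 = 10.
Column 4: 10 + (-3) + (-4) + 7 = 10.
Main diagonal: -2 + 4 + 1 + 7 = 10.
Anti-diagonal: 10 + 0 + 5 + (-5) = 10.
All lines sum to 10.

Yes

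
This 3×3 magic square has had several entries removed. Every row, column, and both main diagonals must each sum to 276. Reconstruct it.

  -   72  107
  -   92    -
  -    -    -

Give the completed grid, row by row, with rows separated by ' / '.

97 72 107 / 102 92 82 / 77 112 87

Using row 1: 72 + 107 + ? → (1,1) = 276 − 179 = 97.
Column 2 must total 276; the given cells sum to 164, so (3,2) = 112.
Main diagonal: 97 + 92 + ? = 276, so (3,3) = 87.
Anti-diagonal: 107 + 92 + ? = 276, so (3,1) = 77.
From column 1, 276 − (97 + 77) gives (2,1) = 102.
Column 3: 107 + 87 + ? = 276, so (2,3) = 82.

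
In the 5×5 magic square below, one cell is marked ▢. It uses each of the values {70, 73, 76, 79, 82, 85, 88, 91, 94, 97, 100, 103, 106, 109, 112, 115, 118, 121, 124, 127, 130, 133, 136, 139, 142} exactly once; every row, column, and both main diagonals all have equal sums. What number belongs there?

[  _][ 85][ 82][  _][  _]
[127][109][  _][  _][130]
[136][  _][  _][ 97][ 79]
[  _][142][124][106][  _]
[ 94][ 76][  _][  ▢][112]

115

The 25 entries sum to 2650, so each line sums to 2650/5 = 530.
From column 2, 530 − (85 + 109 + 142 + 76) gives (3,2) = 118.
Row 3 needs 530; the known cells sum to 430, so (3,3) = 100.
Main diagonal needs 530; the known cells sum to 427, so (1,1) = 103.
Column 1: 103 + 127 + 136 + 94 + ? = 530, so (4,1) = 70.
Row 4 needs 530; the known cells sum to 442, so (4,5) = 88.
From column 5, 530 − (130 + 79 + 88 + 112) gives (1,5) = 121.
Anti-diagonal must total 530; the given cells sum to 457, so (2,4) = 73.
Row 1 must total 530; the given cells sum to 391, so (1,4) = 139.
Row 2 needs 530; the known cells sum to 439, so (2,3) = 91.
The remaining cell in column 3 is (5,3) = 530 − 397 = 133.
The remaining cell in column 4 is (5,4) = 530 − 415 = 115.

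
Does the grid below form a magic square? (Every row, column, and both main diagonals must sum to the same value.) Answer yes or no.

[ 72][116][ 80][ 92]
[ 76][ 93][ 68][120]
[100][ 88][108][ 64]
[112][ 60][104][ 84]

Row 1: 72 + 116 + 80 + 92 = 360.
Row 2: 76 + 93 + 68 + 120 = 357.
Row 3: 100 + 88 + 108 + 64 = 360.
Row 4: 112 + 60 + 104 + 84 = 360.
Column 1: 72 + 76 + 100 + 112 = 360.
Column 2: 116 + 93 + 88 + 60 = 357.
Column 3: 80 + 68 + 108 + 104 = 360.
Column 4: 92 + 120 + 64 + 84 = 360.
Main diagonal: 72 + 93 + 108 + 84 = 357.
Anti-diagonal: 92 + 68 + 88 + 112 = 360.

No — column 2 sums to 357 but column 1 sums to 360.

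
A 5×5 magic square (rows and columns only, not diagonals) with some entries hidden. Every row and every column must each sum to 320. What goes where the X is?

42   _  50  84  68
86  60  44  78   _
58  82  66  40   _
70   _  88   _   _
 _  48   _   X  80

Row 1: 42 + 50 + 84 + 68 + ? = 320, so (1,2) = 76.
Row 2: 86 + 60 + 44 + 78 + ? = 320, so (2,5) = 52.
Using row 3: 58 + 82 + 66 + 40 + ? → (3,5) = 320 − 246 = 74.
Column 1 must total 320; the given cells sum to 256, so (5,1) = 64.
Column 2 must total 320; the given cells sum to 266, so (4,2) = 54.
Column 3 needs 320; the known cells sum to 248, so (5,3) = 72.
Column 5 needs 320; the known cells sum to 274, so (4,5) = 46.
Row 4 needs 320; the known cells sum to 258, so (4,4) = 62.
Using row 5: 64 + 48 + 72 + 80 + ? → (5,4) = 320 − 264 = 56.

56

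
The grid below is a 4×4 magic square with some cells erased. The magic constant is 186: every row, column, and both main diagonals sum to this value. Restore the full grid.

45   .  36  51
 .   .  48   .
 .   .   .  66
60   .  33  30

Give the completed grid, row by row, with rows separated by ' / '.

Using row 1: 45 + 36 + 51 + ? → (1,2) = 186 − 132 = 54.
The remaining cell in row 4 is (4,2) = 186 − 123 = 63.
Column 3 must total 186; the given cells sum to 117, so (3,3) = 69.
The remaining cell in column 4 is (2,4) = 186 − 147 = 39.
Main diagonal: 45 + 69 + 30 + ? = 186, so (2,2) = 42.
The remaining cell in anti-diagonal is (3,2) = 186 − 159 = 27.
Row 2 needs 186; the known cells sum to 129, so (2,1) = 57.
The remaining cell in row 3 is (3,1) = 186 − 162 = 24.

45 54 36 51 / 57 42 48 39 / 24 27 69 66 / 60 63 33 30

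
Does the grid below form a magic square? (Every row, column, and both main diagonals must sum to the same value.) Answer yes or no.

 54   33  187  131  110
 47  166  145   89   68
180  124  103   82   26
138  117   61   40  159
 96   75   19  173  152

Yes

Row 1: 54 + 33 + 187 + 131 + 110 = 515.
Row 2: 47 + 166 + 145 + 89 + 68 = 515.
Row 3: 180 + 124 + 103 + 82 + 26 = 515.
Row 4: 138 + 117 + 61 + 40 + 159 = 515.
Row 5: 96 + 75 + 19 + 173 + 152 = 515.
Column 1: 54 + 47 + 180 + 138 + 96 = 515.
Column 2: 33 + 166 + 124 + 117 + 75 = 515.
Column 3: 187 + 145 + 103 + 61 + 19 = 515.
Column 4: 131 + 89 + 82 + 40 + 173 = 515.
Column 5: 110 + 68 + 26 + 159 + 152 = 515.
Main diagonal: 54 + 166 + 103 + 40 + 152 = 515.
Anti-diagonal: 110 + 89 + 103 + 117 + 96 = 515.
All lines sum to 515.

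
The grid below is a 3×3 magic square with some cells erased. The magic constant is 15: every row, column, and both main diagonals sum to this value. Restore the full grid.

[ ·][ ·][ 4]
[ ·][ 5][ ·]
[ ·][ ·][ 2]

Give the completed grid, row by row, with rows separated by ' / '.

8 3 4 / 1 5 9 / 6 7 2

The remaining cell in column 3 is (2,3) = 15 − 6 = 9.
Main diagonal needs 15; the known cells sum to 7, so (1,1) = 8.
From anti-diagonal, 15 − (4 + 5) gives (3,1) = 6.
Row 1 must total 15; the given cells sum to 12, so (1,2) = 3.
Row 2 must total 15; the given cells sum to 14, so (2,1) = 1.
From row 3, 15 − (6 + 2) gives (3,2) = 7.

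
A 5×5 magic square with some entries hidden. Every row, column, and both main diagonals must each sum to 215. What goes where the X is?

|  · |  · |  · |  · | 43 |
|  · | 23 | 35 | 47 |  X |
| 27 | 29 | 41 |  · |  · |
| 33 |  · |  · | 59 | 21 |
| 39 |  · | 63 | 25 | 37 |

Row 5: 39 + 63 + 25 + 37 + ? = 215, so (5,2) = 51.
From main diagonal, 215 − (23 + 41 + 59 + 37) gives (1,1) = 55.
The remaining cell in anti-diagonal is (4,2) = 215 − 170 = 45.
Row 4 must total 215; the given cells sum to 158, so (4,3) = 57.
Column 1 needs 215; the known cells sum to 154, so (2,1) = 61.
Column 2 needs 215; the known cells sum to 148, so (1,2) = 67.
Using column 3: 35 + 41 + 57 + 63 + ? → (1,3) = 215 − 196 = 19.
Row 1: 55 + 67 + 19 + 43 + ? = 215, so (1,4) = 31.
Row 2 needs 215; the known cells sum to 166, so (2,5) = 49.

49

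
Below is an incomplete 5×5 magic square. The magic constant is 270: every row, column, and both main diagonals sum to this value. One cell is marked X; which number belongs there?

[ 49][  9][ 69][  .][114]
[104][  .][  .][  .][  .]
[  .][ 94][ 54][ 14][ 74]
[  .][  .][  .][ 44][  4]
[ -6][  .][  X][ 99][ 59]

39

Row 1 must total 270; the given cells sum to 241, so (1,4) = 29.
Row 3: 94 + 54 + 14 + 74 + ? = 270, so (3,1) = 34.
The remaining cell in column 1 is (4,1) = 270 − 181 = 89.
Column 4: 29 + 14 + 44 + 99 + ? = 270, so (2,4) = 84.
From column 5, 270 − (114 + 74 + 4 + 59) gives (2,5) = 19.
Main diagonal must total 270; the given cells sum to 206, so (2,2) = 64.
Anti-diagonal must total 270; the given cells sum to 246, so (4,2) = 24.
Row 2: 104 + 64 + 84 + 19 + ? = 270, so (2,3) = -1.
Row 4 must total 270; the given cells sum to 161, so (4,3) = 109.
From column 2, 270 − (9 + 64 + 94 + 24) gives (5,2) = 79.
Column 3 must total 270; the given cells sum to 231, so (5,3) = 39.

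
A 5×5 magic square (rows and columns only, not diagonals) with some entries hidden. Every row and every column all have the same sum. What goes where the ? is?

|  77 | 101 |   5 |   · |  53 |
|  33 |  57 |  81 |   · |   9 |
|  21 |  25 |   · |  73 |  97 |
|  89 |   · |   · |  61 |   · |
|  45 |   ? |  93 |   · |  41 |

Column 1 is complete and sums to 265; that is the magic constant.
The remaining cell in row 1 is (1,4) = 265 − 236 = 29.
Row 2 needs 265; the known cells sum to 180, so (2,4) = 85.
Using row 3: 21 + 25 + 73 + 97 + ? → (3,3) = 265 − 216 = 49.
Column 3: 5 + 81 + 49 + 93 + ? = 265, so (4,3) = 37.
The remaining cell in column 4 is (5,4) = 265 − 248 = 17.
Column 5: 53 + 9 + 97 + 41 + ? = 265, so (4,5) = 65.
The remaining cell in row 4 is (4,2) = 265 − 252 = 13.
Row 5 needs 265; the known cells sum to 196, so (5,2) = 69.

69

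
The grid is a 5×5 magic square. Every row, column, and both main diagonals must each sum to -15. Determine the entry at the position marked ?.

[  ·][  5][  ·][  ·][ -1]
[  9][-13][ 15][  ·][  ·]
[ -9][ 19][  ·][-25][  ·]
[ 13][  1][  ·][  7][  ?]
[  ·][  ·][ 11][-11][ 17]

-15

Column 2 needs -15; the known cells sum to 12, so (5,2) = -27.
Using row 5: -27 + 11 + (-11) + 17 + ? → (5,1) = -15 − (-10) = -5.
Column 1 must total -15; the given cells sum to 8, so (1,1) = -23.
Main diagonal: -23 + (-13) + 7 + 17 + ? = -15, so (3,3) = -3.
The remaining cell in anti-diagonal is (2,4) = -15 − (-8) = -7.
The remaining cell in row 2 is (2,5) = -15 − 4 = -19.
Row 3 needs -15; the known cells sum to -18, so (3,5) = 3.
Using column 4: -7 + (-25) + 7 + (-11) + ? → (1,4) = -15 − (-36) = 21.
Using column 5: -1 + (-19) + 3 + 17 + ? → (4,5) = -15 − 0 = -15.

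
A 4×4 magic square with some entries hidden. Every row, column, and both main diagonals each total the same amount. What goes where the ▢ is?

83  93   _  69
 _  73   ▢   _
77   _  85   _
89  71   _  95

79

Main diagonal is complete and sums to 336; that is the magic constant.
Row 1 needs 336; the known cells sum to 245, so (1,3) = 91.
Row 4 needs 336; the known cells sum to 255, so (4,3) = 81.
Using column 1: 83 + 77 + 89 + ? → (2,1) = 336 − 249 = 87.
From column 2, 336 − (93 + 73 + 71) gives (3,2) = 99.
The remaining cell in column 3 is (2,3) = 336 − 257 = 79.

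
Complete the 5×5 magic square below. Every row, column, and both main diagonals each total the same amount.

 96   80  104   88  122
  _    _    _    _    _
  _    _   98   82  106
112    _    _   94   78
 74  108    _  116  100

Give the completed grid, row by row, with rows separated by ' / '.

Row 1 is already complete: 96 + 80 + 104 + 88 + 122 = 490, so that is the magic constant.
Using row 5: 74 + 108 + 116 + 100 + ? → (5,3) = 490 − 398 = 92.
The remaining cell in column 4 is (2,4) = 490 − 380 = 110.
The remaining cell in column 5 is (2,5) = 490 − 406 = 84.
Main diagonal needs 490; the known cells sum to 388, so (2,2) = 102.
The remaining cell in anti-diagonal is (4,2) = 490 − 404 = 86.
Using row 4: 112 + 86 + 94 + 78 + ? → (4,3) = 490 − 370 = 120.
Column 2 must total 490; the given cells sum to 376, so (3,2) = 114.
The remaining cell in column 3 is (2,3) = 490 − 414 = 76.
Row 2: 102 + 76 + 110 + 84 + ? = 490, so (2,1) = 118.
Using row 3: 114 + 98 + 82 + 106 + ? → (3,1) = 490 − 400 = 90.

96 80 104 88 122 / 118 102 76 110 84 / 90 114 98 82 106 / 112 86 120 94 78 / 74 108 92 116 100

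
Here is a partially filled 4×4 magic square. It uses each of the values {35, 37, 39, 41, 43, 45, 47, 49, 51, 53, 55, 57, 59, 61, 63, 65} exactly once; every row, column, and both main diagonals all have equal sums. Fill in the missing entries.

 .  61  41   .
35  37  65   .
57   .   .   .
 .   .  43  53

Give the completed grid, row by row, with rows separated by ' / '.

The 16 entries sum to 800, so each line sums to 800/4 = 200.
Row 2 must total 200; the given cells sum to 137, so (2,4) = 63.
Column 3 needs 200; the known cells sum to 149, so (3,3) = 51.
From main diagonal, 200 − (37 + 51 + 53) gives (1,1) = 59.
The remaining cell in row 1 is (1,4) = 200 − 161 = 39.
Column 1: 59 + 35 + 57 + ? = 200, so (4,1) = 49.
Using column 4: 39 + 63 + 53 + ? → (3,4) = 200 − 155 = 45.
The remaining cell in anti-diagonal is (3,2) = 200 − 153 = 47.
The remaining cell in row 4 is (4,2) = 200 − 145 = 55.

59 61 41 39 / 35 37 65 63 / 57 47 51 45 / 49 55 43 53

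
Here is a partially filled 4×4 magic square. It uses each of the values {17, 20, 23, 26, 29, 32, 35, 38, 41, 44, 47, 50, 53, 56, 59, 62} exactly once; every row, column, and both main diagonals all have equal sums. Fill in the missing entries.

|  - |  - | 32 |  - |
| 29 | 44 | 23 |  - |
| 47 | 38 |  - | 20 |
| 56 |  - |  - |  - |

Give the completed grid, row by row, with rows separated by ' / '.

26 59 32 41 / 29 44 23 62 / 47 38 53 20 / 56 17 50 35

The 16 entries sum to 632, so each line sums to 632/4 = 158.
Row 2 must total 158; the given cells sum to 96, so (2,4) = 62.
Using row 3: 47 + 38 + 20 + ? → (3,3) = 158 − 105 = 53.
Column 1 needs 158; the known cells sum to 132, so (1,1) = 26.
Using column 3: 32 + 23 + 53 + ? → (4,3) = 158 − 108 = 50.
Main diagonal must total 158; the given cells sum to 123, so (4,4) = 35.
Anti-diagonal needs 158; the known cells sum to 117, so (1,4) = 41.
The remaining cell in row 1 is (1,2) = 158 − 99 = 59.
From row 4, 158 − (56 + 50 + 35) gives (4,2) = 17.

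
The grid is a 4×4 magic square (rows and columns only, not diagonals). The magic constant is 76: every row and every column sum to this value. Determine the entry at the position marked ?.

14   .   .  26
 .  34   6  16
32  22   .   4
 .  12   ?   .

24

Row 2 needs 76; the known cells sum to 56, so (2,1) = 20.
Using row 3: 32 + 22 + 4 + ? → (3,3) = 76 − 58 = 18.
Using column 1: 14 + 20 + 32 + ? → (4,1) = 76 − 66 = 10.
From column 2, 76 − (34 + 22 + 12) gives (1,2) = 8.
Column 4 needs 76; the known cells sum to 46, so (4,4) = 30.
Row 1: 14 + 8 + 26 + ? = 76, so (1,3) = 28.
Row 4 needs 76; the known cells sum to 52, so (4,3) = 24.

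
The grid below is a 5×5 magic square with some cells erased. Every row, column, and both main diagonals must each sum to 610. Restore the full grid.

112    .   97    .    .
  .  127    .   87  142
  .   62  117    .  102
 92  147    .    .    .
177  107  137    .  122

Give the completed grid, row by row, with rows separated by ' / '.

Row 5 needs 610; the known cells sum to 543, so (5,4) = 67.
The remaining cell in column 2 is (1,2) = 610 − 443 = 167.
Main diagonal must total 610; the given cells sum to 478, so (4,4) = 132.
Anti-diagonal needs 610; the known cells sum to 528, so (1,5) = 82.
Row 1 must total 610; the given cells sum to 458, so (1,4) = 152.
Column 4: 152 + 87 + 132 + 67 + ? = 610, so (3,4) = 172.
Column 5: 82 + 142 + 102 + 122 + ? = 610, so (4,5) = 162.
Row 3 needs 610; the known cells sum to 453, so (3,1) = 157.
Row 4: 92 + 147 + 132 + 162 + ? = 610, so (4,3) = 77.
Using column 1: 112 + 157 + 92 + 177 + ? → (2,1) = 610 − 538 = 72.
The remaining cell in column 3 is (2,3) = 610 − 428 = 182.

112 167 97 152 82 / 72 127 182 87 142 / 157 62 117 172 102 / 92 147 77 132 162 / 177 107 137 67 122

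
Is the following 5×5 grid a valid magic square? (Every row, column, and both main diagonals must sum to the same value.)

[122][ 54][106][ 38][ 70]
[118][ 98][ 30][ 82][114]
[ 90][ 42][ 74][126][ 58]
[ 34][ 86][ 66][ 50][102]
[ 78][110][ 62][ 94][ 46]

No — row 2 sums to 442 but row 3 sums to 390.

Row 1: 122 + 54 + 106 + 38 + 70 = 390.
Row 2: 118 + 98 + 30 + 82 + 114 = 442.
Row 3: 90 + 42 + 74 + 126 + 58 = 390.
Row 4: 34 + 86 + 66 + 50 + 102 = 338.
Row 5: 78 + 110 + 62 + 94 + 46 = 390.
Column 1: 122 + 118 + 90 + 34 + 78 = 442.
Column 2: 54 + 98 + 42 + 86 + 110 = 390.
Column 3: 106 + 30 + 74 + 66 + 62 = 338.
Column 4: 38 + 82 + 126 + 50 + 94 = 390.
Column 5: 70 + 114 + 58 + 102 + 46 = 390.
Main diagonal: 122 + 98 + 74 + 50 + 46 = 390.
Anti-diagonal: 70 + 82 + 74 + 86 + 78 = 390.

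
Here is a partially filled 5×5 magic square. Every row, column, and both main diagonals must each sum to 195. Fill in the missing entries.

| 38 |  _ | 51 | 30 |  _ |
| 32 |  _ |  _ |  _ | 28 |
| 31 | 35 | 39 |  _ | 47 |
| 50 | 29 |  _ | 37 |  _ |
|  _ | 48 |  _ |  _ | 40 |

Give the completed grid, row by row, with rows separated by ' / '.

Row 3 needs 195; the known cells sum to 152, so (3,4) = 43.
Using column 1: 38 + 32 + 31 + 50 + ? → (5,1) = 195 − 151 = 44.
From main diagonal, 195 − (38 + 39 + 37 + 40) gives (2,2) = 41.
Using column 2: 41 + 35 + 29 + 48 + ? → (1,2) = 195 − 153 = 42.
Row 1 needs 195; the known cells sum to 161, so (1,5) = 34.
Column 5 must total 195; the given cells sum to 149, so (4,5) = 46.
Anti-diagonal needs 195; the known cells sum to 146, so (2,4) = 49.
The remaining cell in row 2 is (2,3) = 195 − 150 = 45.
Using row 4: 50 + 29 + 37 + 46 + ? → (4,3) = 195 − 162 = 33.
Using column 3: 51 + 45 + 39 + 33 + ? → (5,3) = 195 − 168 = 27.
From column 4, 195 − (30 + 49 + 43 + 37) gives (5,4) = 36.

38 42 51 30 34 / 32 41 45 49 28 / 31 35 39 43 47 / 50 29 33 37 46 / 44 48 27 36 40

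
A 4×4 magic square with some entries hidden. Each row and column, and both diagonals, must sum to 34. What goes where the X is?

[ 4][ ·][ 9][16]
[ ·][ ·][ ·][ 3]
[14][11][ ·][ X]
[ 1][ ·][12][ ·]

Row 1 must total 34; the given cells sum to 29, so (1,2) = 5.
Column 1: 4 + 14 + 1 + ? = 34, so (2,1) = 15.
From anti-diagonal, 34 − (16 + 11 + 1) gives (2,3) = 6.
From row 2, 34 − (15 + 6 + 3) gives (2,2) = 10.
The remaining cell in column 2 is (4,2) = 34 − 26 = 8.
Column 3 needs 34; the known cells sum to 27, so (3,3) = 7.
Main diagonal: 4 + 10 + 7 + ? = 34, so (4,4) = 13.
The remaining cell in row 3 is (3,4) = 34 − 32 = 2.

2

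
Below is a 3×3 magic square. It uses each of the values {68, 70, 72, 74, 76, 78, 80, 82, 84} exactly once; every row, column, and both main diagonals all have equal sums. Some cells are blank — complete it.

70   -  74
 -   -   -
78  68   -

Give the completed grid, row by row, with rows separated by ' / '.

70 84 74 / 80 76 72 / 78 68 82

The 9 entries sum to 684, so each line sums to 684/3 = 228.
Row 1 needs 228; the known cells sum to 144, so (1,2) = 84.
Row 3 must total 228; the given cells sum to 146, so (3,3) = 82.
The remaining cell in column 1 is (2,1) = 228 − 148 = 80.
The remaining cell in column 2 is (2,2) = 228 − 152 = 76.
Using column 3: 74 + 82 + ? → (2,3) = 228 − 156 = 72.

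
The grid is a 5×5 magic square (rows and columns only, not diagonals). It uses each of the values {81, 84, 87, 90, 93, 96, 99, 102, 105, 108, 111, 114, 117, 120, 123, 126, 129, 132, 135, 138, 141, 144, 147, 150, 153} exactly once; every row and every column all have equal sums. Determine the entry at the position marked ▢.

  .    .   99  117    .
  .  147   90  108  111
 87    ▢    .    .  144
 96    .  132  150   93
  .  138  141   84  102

The 25 entries sum to 2925, so each line sums to 2925/5 = 585.
Using row 2: 147 + 90 + 108 + 111 + ? → (2,1) = 585 − 456 = 129.
The remaining cell in row 4 is (4,2) = 585 − 471 = 114.
Using row 5: 138 + 141 + 84 + 102 + ? → (5,1) = 585 − 465 = 120.
The remaining cell in column 1 is (1,1) = 585 − 432 = 153.
Column 3 must total 585; the given cells sum to 462, so (3,3) = 123.
From column 4, 585 − (117 + 108 + 150 + 84) gives (3,4) = 126.
Column 5 must total 585; the given cells sum to 450, so (1,5) = 135.
The remaining cell in row 1 is (1,2) = 585 − 504 = 81.
Row 3: 87 + 123 + 126 + 144 + ? = 585, so (3,2) = 105.

105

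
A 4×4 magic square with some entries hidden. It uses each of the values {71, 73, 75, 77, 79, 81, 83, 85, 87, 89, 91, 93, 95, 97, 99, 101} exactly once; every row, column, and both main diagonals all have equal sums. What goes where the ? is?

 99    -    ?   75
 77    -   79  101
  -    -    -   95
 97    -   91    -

The 16 entries sum to 1376, so each line sums to 1376/4 = 344.
Row 2 must total 344; the given cells sum to 257, so (2,2) = 87.
The remaining cell in column 1 is (3,1) = 344 − 273 = 71.
Column 4 needs 344; the known cells sum to 271, so (4,4) = 73.
Main diagonal must total 344; the given cells sum to 259, so (3,3) = 85.
Anti-diagonal needs 344; the known cells sum to 251, so (3,2) = 93.
Row 4 needs 344; the known cells sum to 261, so (4,2) = 83.
Column 2: 87 + 93 + 83 + ? = 344, so (1,2) = 81.
Using column 3: 79 + 85 + 91 + ? → (1,3) = 344 − 255 = 89.

89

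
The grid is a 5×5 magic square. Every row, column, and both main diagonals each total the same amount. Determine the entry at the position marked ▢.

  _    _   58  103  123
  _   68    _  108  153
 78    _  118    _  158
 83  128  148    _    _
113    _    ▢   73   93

178

Anti-diagonal is complete and sums to 590; that is the magic constant.
From column 5, 590 − (123 + 153 + 158 + 93) gives (4,5) = 63.
Row 4 needs 590; the known cells sum to 422, so (4,4) = 168.
Using column 4: 103 + 108 + 168 + 73 + ? → (3,4) = 590 − 452 = 138.
Main diagonal: 68 + 118 + 168 + 93 + ? = 590, so (1,1) = 143.
Row 1 must total 590; the given cells sum to 427, so (1,2) = 163.
Row 3 must total 590; the given cells sum to 492, so (3,2) = 98.
Using column 1: 143 + 78 + 83 + 113 + ? → (2,1) = 590 − 417 = 173.
Column 2 must total 590; the given cells sum to 457, so (5,2) = 133.
Row 2: 173 + 68 + 108 + 153 + ? = 590, so (2,3) = 88.
Using row 5: 113 + 133 + 73 + 93 + ? → (5,3) = 590 − 412 = 178.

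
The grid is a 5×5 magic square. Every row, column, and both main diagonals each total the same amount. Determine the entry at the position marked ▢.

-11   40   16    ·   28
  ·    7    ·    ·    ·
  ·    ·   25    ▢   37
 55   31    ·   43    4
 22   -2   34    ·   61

Main diagonal is complete and sums to 125; that is the magic constant.
Row 1: -11 + 40 + 16 + 28 + ? = 125, so (1,4) = 52.
Row 4: 55 + 31 + 43 + 4 + ? = 125, so (4,3) = -8.
From row 5, 125 − (22 + (-2) + 34 + 61) gives (5,4) = 10.
Column 2 needs 125; the known cells sum to 76, so (3,2) = 49.
From column 3, 125 − (16 + 25 + (-8) + 34) gives (2,3) = 58.
Using column 5: 28 + 37 + 4 + 61 + ? → (2,5) = 125 − 130 = -5.
The remaining cell in anti-diagonal is (2,4) = 125 − 106 = 19.
Row 2 must total 125; the given cells sum to 79, so (2,1) = 46.
Using column 1: -11 + 46 + 55 + 22 + ? → (3,1) = 125 − 112 = 13.
Column 4 needs 125; the known cells sum to 124, so (3,4) = 1.

1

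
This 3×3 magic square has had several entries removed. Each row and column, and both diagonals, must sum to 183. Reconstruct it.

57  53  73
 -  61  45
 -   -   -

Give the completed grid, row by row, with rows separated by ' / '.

57 53 73 / 77 61 45 / 49 69 65

From row 2, 183 − (61 + 45) gives (2,1) = 77.
Column 1: 57 + 77 + ? = 183, so (3,1) = 49.
Column 2: 53 + 61 + ? = 183, so (3,2) = 69.
Column 3: 73 + 45 + ? = 183, so (3,3) = 65.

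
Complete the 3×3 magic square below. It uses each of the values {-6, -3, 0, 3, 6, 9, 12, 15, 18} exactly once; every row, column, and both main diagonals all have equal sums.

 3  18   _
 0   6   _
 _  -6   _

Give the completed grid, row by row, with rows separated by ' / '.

The 9 entries sum to 54, so each line sums to 54/3 = 18.
Using row 1: 3 + 18 + ? → (1,3) = 18 − 21 = -3.
Using row 2: 0 + 6 + ? → (2,3) = 18 − 6 = 12.
Using column 1: 3 + 0 + ? → (3,1) = 18 − 3 = 15.
Column 3: -3 + 12 + ? = 18, so (3,3) = 9.

3 18 -3 / 0 6 12 / 15 -6 9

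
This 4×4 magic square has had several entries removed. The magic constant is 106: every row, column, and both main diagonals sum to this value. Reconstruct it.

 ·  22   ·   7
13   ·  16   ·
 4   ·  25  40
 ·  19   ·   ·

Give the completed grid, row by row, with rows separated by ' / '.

Row 3: 4 + 25 + 40 + ? = 106, so (3,2) = 37.
Column 2 needs 106; the known cells sum to 78, so (2,2) = 28.
The remaining cell in anti-diagonal is (4,1) = 106 − 60 = 46.
The remaining cell in row 2 is (2,4) = 106 − 57 = 49.
Column 1 must total 106; the given cells sum to 63, so (1,1) = 43.
Column 4 must total 106; the given cells sum to 96, so (4,4) = 10.
The remaining cell in row 1 is (1,3) = 106 − 72 = 34.
Row 4: 46 + 19 + 10 + ? = 106, so (4,3) = 31.

43 22 34 7 / 13 28 16 49 / 4 37 25 40 / 46 19 31 10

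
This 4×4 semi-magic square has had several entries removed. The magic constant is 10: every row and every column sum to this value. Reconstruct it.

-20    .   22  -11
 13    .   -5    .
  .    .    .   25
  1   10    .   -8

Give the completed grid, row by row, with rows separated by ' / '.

-20 19 22 -11 / 13 -2 -5 4 / 16 -17 -14 25 / 1 10 7 -8

Row 1 needs 10; the known cells sum to -9, so (1,2) = 19.
The remaining cell in row 4 is (4,3) = 10 − 3 = 7.
From column 1, 10 − (-20 + 13 + 1) gives (3,1) = 16.
Using column 3: 22 + (-5) + 7 + ? → (3,3) = 10 − 24 = -14.
The remaining cell in column 4 is (2,4) = 10 − 6 = 4.
Row 2 must total 10; the given cells sum to 12, so (2,2) = -2.
Row 3 must total 10; the given cells sum to 27, so (3,2) = -17.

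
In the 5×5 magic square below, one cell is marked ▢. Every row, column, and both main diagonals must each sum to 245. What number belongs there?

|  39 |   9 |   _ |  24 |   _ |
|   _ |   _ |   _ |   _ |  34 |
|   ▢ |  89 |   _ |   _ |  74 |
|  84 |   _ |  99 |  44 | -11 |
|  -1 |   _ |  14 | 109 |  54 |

Row 4 must total 245; the given cells sum to 216, so (4,2) = 29.
Row 5 must total 245; the given cells sum to 176, so (5,2) = 69.
Using column 2: 9 + 89 + 29 + 69 + ? → (2,2) = 245 − 196 = 49.
Column 5: 34 + 74 + (-11) + 54 + ? = 245, so (1,5) = 94.
Main diagonal must total 245; the given cells sum to 186, so (3,3) = 59.
The remaining cell in anti-diagonal is (2,4) = 245 − 181 = 64.
The remaining cell in row 1 is (1,3) = 245 − 166 = 79.
The remaining cell in column 3 is (2,3) = 245 − 251 = -6.
From column 4, 245 − (24 + 64 + 44 + 109) gives (3,4) = 4.
The remaining cell in row 2 is (2,1) = 245 − 141 = 104.
From row 3, 245 − (89 + 59 + 4 + 74) gives (3,1) = 19.

19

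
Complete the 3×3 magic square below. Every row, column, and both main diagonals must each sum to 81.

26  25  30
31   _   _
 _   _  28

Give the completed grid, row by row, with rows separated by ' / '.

26 25 30 / 31 27 23 / 24 29 28

The remaining cell in column 1 is (3,1) = 81 − 57 = 24.
Column 3: 30 + 28 + ? = 81, so (2,3) = 23.
From main diagonal, 81 − (26 + 28) gives (2,2) = 27.
Row 3: 24 + 28 + ? = 81, so (3,2) = 29.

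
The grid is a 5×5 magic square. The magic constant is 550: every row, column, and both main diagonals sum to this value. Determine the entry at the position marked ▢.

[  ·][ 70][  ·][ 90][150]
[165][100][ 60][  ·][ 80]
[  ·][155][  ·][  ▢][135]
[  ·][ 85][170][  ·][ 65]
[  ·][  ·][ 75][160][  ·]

50

The remaining cell in row 2 is (2,4) = 550 − 405 = 145.
Using column 2: 70 + 100 + 155 + 85 + ? → (5,2) = 550 − 410 = 140.
Using column 5: 150 + 80 + 135 + 65 + ? → (5,5) = 550 − 430 = 120.
Row 5 must total 550; the given cells sum to 495, so (5,1) = 55.
Anti-diagonal must total 550; the given cells sum to 435, so (3,3) = 115.
Using column 3: 60 + 115 + 170 + 75 + ? → (1,3) = 550 − 420 = 130.
The remaining cell in row 1 is (1,1) = 550 − 440 = 110.
Main diagonal: 110 + 100 + 115 + 120 + ? = 550, so (4,4) = 105.
From row 4, 550 − (85 + 170 + 105 + 65) gives (4,1) = 125.
Using column 1: 110 + 165 + 125 + 55 + ? → (3,1) = 550 − 455 = 95.
Column 4 needs 550; the known cells sum to 500, so (3,4) = 50.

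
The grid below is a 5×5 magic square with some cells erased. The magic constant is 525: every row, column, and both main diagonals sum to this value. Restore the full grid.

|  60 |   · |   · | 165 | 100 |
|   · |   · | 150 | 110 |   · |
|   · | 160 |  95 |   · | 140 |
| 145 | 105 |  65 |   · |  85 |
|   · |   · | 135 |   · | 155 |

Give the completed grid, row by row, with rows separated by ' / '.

60 120 80 165 100 / 130 90 150 110 45 / 75 160 95 55 140 / 145 105 65 125 85 / 115 50 135 70 155

Row 4 needs 525; the known cells sum to 400, so (4,4) = 125.
Using column 3: 150 + 95 + 65 + 135 + ? → (1,3) = 525 − 445 = 80.
Column 5 must total 525; the given cells sum to 480, so (2,5) = 45.
From main diagonal, 525 − (60 + 95 + 125 + 155) gives (2,2) = 90.
Anti-diagonal must total 525; the given cells sum to 410, so (5,1) = 115.
The remaining cell in row 1 is (1,2) = 525 − 405 = 120.
Row 2 needs 525; the known cells sum to 395, so (2,1) = 130.
The remaining cell in column 1 is (3,1) = 525 − 450 = 75.
Using column 2: 120 + 90 + 160 + 105 + ? → (5,2) = 525 − 475 = 50.
The remaining cell in row 3 is (3,4) = 525 − 470 = 55.
The remaining cell in row 5 is (5,4) = 525 − 455 = 70.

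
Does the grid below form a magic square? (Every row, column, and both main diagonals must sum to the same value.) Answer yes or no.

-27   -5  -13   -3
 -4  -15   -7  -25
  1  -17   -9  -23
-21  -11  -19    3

Row 1: -27 + (-5) + (-13) + (-3) = -48.
Row 2: -4 + (-15) + (-7) + (-25) = -51.
Row 3: 1 + (-17) + (-9) + (-23) = -48.
Row 4: -21 + (-11) + (-19) + 3 = -48.
Column 1: -27 + (-4) + 1 + (-21) = -51.
Column 2: -5 + (-15) + (-17) + (-11) = -48.
Column 3: -13 + (-7) + (-9) + (-19) = -48.
Column 4: -3 + (-25) + (-23) + 3 = -48.
Main diagonal: -27 + (-15) + (-9) + 3 = -48.
Anti-diagonal: -3 + (-7) + (-17) + (-21) = -48.

No — row 2 sums to -51 but column 4 sums to -48.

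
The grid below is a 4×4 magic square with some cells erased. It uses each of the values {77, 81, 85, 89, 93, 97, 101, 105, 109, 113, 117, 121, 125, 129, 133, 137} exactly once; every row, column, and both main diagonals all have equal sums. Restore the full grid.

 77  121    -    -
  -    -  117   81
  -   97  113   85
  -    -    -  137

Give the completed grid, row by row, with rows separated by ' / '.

The 16 entries sum to 1712, so each line sums to 1712/4 = 428.
Using row 3: 97 + 113 + 85 + ? → (3,1) = 428 − 295 = 133.
Column 4 must total 428; the given cells sum to 303, so (1,4) = 125.
Using main diagonal: 77 + 113 + 137 + ? → (2,2) = 428 − 327 = 101.
Anti-diagonal needs 428; the known cells sum to 339, so (4,1) = 89.
Using row 1: 77 + 121 + 125 + ? → (1,3) = 428 − 323 = 105.
Row 2 must total 428; the given cells sum to 299, so (2,1) = 129.
Column 2: 121 + 101 + 97 + ? = 428, so (4,2) = 109.
Column 3 must total 428; the given cells sum to 335, so (4,3) = 93.

77 121 105 125 / 129 101 117 81 / 133 97 113 85 / 89 109 93 137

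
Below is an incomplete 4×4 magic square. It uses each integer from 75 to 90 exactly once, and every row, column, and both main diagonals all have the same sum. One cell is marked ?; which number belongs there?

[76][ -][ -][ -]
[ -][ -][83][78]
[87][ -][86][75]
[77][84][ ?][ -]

80

The entries are 75 through 90, which sum to 1320, so each line sums to 1320/4 = 330.
Row 3: 87 + 86 + 75 + ? = 330, so (3,2) = 82.
From column 1, 330 − (76 + 87 + 77) gives (2,1) = 90.
From anti-diagonal, 330 − (83 + 82 + 77) gives (1,4) = 88.
Row 2 must total 330; the given cells sum to 251, so (2,2) = 79.
Column 2 must total 330; the given cells sum to 245, so (1,2) = 85.
Column 4 needs 330; the known cells sum to 241, so (4,4) = 89.
The remaining cell in row 1 is (1,3) = 330 − 249 = 81.
Using row 4: 77 + 84 + 89 + ? → (4,3) = 330 − 250 = 80.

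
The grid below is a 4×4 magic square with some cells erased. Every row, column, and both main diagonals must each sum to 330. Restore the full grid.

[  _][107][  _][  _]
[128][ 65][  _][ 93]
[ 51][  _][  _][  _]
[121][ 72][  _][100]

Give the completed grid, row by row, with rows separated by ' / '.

From row 2, 330 − (128 + 65 + 93) gives (2,3) = 44.
Row 4 must total 330; the given cells sum to 293, so (4,3) = 37.
Column 1 needs 330; the known cells sum to 300, so (1,1) = 30.
Column 2: 107 + 65 + 72 + ? = 330, so (3,2) = 86.
Main diagonal must total 330; the given cells sum to 195, so (3,3) = 135.
The remaining cell in anti-diagonal is (1,4) = 330 − 251 = 79.
Row 1 must total 330; the given cells sum to 216, so (1,3) = 114.
Row 3: 51 + 86 + 135 + ? = 330, so (3,4) = 58.

30 107 114 79 / 128 65 44 93 / 51 86 135 58 / 121 72 37 100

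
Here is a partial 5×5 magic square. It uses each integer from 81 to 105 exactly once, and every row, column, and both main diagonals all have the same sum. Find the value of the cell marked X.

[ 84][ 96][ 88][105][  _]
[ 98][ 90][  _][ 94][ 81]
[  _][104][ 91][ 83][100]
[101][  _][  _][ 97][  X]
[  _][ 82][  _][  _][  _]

The entries are 81 through 105, which sum to 2325, so each line sums to 2325/5 = 465.
Row 1 must total 465; the given cells sum to 373, so (1,5) = 92.
Row 2 must total 465; the given cells sum to 363, so (2,3) = 102.
The remaining cell in row 3 is (3,1) = 465 − 378 = 87.
The remaining cell in column 1 is (5,1) = 465 − 370 = 95.
Column 2: 96 + 90 + 104 + 82 + ? = 465, so (4,2) = 93.
Using column 4: 105 + 94 + 83 + 97 + ? → (5,4) = 465 − 379 = 86.
From main diagonal, 465 − (84 + 90 + 91 + 97) gives (5,5) = 103.
The remaining cell in row 5 is (5,3) = 465 − 366 = 99.
Using column 3: 88 + 102 + 91 + 99 + ? → (4,3) = 465 − 380 = 85.
Column 5 needs 465; the known cells sum to 376, so (4,5) = 89.

89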